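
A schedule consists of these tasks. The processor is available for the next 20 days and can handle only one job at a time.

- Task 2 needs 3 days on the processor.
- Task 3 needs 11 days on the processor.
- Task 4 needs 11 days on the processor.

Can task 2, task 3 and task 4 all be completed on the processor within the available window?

No

Running back to back, the jobs need 3 + 11 + 11 = 25 days on the processor.
Since 25 > 20, they cannot all fit.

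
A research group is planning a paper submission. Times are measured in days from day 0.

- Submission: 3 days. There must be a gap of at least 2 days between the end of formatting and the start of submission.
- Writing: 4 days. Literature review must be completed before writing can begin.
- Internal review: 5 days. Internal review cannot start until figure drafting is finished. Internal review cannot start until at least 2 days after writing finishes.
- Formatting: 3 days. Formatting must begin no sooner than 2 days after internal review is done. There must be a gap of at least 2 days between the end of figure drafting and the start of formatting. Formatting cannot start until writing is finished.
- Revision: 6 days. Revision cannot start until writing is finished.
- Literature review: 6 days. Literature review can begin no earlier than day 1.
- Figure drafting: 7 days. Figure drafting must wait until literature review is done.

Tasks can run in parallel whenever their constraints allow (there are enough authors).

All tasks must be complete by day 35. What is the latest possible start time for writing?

Submission must finish by day 35; it takes 3 days, so it must start by 35 − 3 = day 32.
Formatting feeds into submission (must start by day 32, minus 2-day gap → day 30); so formatting must finish by day 30 and therefore start by day 27.
Internal review must finish before formatting (must start by day 27, minus 2-day gap → day 25). With a 5-day duration, internal review must start by 25 − 5 = day 20.
Revision must finish by day 35; it takes 6 days, so it must start by 35 − 6 = day 29.
Writing has several dependents: internal review (must start by day 20, minus 2-day gap → day 18); revision (must start by day 29); formatting (must start by day 27). The earliest of those limits is day 18, so writing must start by 18 − 4 = day 14.

14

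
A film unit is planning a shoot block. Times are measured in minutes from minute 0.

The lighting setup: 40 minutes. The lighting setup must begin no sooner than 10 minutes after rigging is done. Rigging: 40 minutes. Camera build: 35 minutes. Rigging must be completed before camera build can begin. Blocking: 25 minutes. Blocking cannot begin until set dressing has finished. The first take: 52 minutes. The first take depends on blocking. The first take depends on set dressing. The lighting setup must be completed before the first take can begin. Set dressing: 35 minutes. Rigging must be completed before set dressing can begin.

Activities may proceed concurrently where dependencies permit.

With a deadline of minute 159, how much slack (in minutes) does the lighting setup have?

17

Rigging has no prerequisites, so it starts at minute 0 and finishes at minute 40.
The lighting setup waits on rigging (finishes minute 40, plus 10-minute gap → minute 50), so it starts at minute 50 and finishes at 50 + 40 = minute 90.

Working backward from the deadline:
The first take must finish by minute 159; it takes 52 minutes, so it must start by 159 − 52 = minute 107.
The lighting setup must finish before the first take (must start by minute 107). With a 40-minute duration, the lighting setup must start by 107 − 40 = minute 67.
So the lighting setup can start as early as minute 50 and as late as minute 67, giving 67 − 50 = 17 minutes of slack.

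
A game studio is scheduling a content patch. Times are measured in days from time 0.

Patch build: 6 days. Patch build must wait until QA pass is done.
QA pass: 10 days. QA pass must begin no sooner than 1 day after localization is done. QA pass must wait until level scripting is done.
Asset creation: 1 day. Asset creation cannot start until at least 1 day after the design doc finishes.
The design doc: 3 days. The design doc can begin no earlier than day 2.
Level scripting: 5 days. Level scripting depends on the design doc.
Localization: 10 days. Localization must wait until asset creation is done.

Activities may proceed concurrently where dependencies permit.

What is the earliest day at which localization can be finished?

17

After its own release at day 2, the design doc can start at day 2 and finishes at day 5.
After the design doc (finishes day 5, plus 1-day gap → day 6), asset creation can start at day 6 and finishes at day 7.
Localization waits on asset creation (finishes day 7), so it starts at day 7 and finishes at 7 + 10 = day 17.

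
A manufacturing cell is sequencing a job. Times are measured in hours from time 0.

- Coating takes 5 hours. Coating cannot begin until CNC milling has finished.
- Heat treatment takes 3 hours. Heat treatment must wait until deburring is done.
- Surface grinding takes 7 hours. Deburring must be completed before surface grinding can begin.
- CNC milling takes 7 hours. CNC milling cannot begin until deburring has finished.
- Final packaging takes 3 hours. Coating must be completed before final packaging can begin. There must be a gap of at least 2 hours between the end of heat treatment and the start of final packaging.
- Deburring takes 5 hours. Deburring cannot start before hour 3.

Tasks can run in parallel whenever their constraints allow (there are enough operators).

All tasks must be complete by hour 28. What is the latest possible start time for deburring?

To finish by hour 28, final packaging (duration 3) must start no later than hour 25.
Since final packaging (must start by hour 25) depends on it, coating must finish by hour 25. Backing off its 5-hour duration gives a latest start of hour 20.
CNC milling must finish before coating (must start by hour 20). With a 7-hour duration, CNC milling must start by 20 − 7 = hour 13.
Heat treatment must finish before final packaging (must start by hour 25, minus 2-hour gap → hour 23). With a 3-hour duration, heat treatment must start by 23 − 3 = hour 20.
Surface grinding must finish by hour 28; it takes 7 hours, so it must start by 28 − 7 = hour 21.
For deburring: CNC milling (must start by hour 13); heat treatment (must start by hour 20); surface grinding (must start by hour 21). The most restrictive is hour 13; with a 5-hour duration, deburring must start by hour 8.

8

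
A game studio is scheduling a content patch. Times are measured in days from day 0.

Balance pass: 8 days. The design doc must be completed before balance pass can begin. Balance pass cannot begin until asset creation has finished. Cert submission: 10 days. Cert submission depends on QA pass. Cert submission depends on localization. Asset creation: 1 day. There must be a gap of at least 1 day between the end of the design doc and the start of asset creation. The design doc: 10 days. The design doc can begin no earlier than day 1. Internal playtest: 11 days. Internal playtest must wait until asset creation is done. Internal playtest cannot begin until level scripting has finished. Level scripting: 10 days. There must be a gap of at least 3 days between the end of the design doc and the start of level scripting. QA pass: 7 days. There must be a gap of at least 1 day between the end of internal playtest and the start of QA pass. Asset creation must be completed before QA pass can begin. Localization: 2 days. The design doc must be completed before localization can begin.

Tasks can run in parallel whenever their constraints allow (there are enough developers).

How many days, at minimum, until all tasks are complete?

53

After its own release at day 1, the design doc can start at day 1 and finishes at day 11.
Localization waits on the design doc (finishes day 11), so it starts at day 11 and finishes at 11 + 2 = day 13.
Level scripting cannot begin until the design doc (finishes day 11, plus 3-day gap → day 14). It runs from day 14 to 14 + 10 = day 24.
After the design doc (finishes day 11, plus 1-day gap → day 12), asset creation can start at day 12 and finishes at day 13.
Balance pass has to wait for the design doc (finishes day 11); asset creation (finishes day 13). The latest of these is day 13, so balance pass runs day 13 to 13 + 8 = day 21.
Internal playtest cannot start until asset creation (finishes day 13); level scripting (finishes day 24). The controlling bound is day 24, so internal playtest finishes at 24 + 11 = day 35.
For QA pass: internal playtest (finishes day 35, plus 1-day gap → day 36); asset creation (finishes day 13). Taking the maximum gives a start of day 36, and it finishes at 36 + 7 = day 43.
Cert submission has to wait for QA pass (finishes day 43); localization (finishes day 13). The latest of these is day 43, so cert submission runs day 43 to 43 + 10 = day 53.
All tasks are finished once the last one completes. Finish times: The design doc at 11, Asset creation at 13, Level scripting at 24, Internal playtest at 35, Balance pass at 21, Localization at 13, QA pass at 43, Cert submission at 53. The latest is day 53.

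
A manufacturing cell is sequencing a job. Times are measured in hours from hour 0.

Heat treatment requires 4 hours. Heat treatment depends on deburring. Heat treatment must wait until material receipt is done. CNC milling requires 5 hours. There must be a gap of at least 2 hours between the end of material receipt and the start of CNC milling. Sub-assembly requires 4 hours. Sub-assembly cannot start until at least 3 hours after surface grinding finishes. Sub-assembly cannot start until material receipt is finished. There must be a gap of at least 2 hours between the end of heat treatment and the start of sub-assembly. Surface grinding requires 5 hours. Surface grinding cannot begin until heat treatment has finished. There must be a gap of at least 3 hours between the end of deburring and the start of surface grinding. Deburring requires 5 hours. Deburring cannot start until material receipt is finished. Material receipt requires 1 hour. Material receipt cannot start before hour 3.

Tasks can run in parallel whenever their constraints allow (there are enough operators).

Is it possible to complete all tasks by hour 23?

Material receipt waits on its own release at hour 3, so it starts at hour 3 and finishes at 3 + 1 = hour 4.
After material receipt (finishes hour 4, plus 2-hour gap → hour 6), CNC milling can start at hour 6 and finishes at hour 11.
Deburring cannot begin until material receipt (finishes hour 4). It runs from hour 4 to 4 + 5 = hour 9.
For heat treatment: deburring (finishes hour 9); material receipt (finishes hour 4). Taking the maximum gives a start of hour 9, and it finishes at 9 + 4 = hour 13.
Surface grinding needs all of heat treatment (finishes hour 13); deburring (finishes hour 9, plus 3-hour gap → hour 12). That puts its earliest start at hour 13; it finishes at 13 + 5 = hour 18.
For sub-assembly: surface grinding (finishes hour 18, plus 3-hour gap → hour 21); material receipt (finishes hour 4); heat treatment (finishes hour 13, plus 2-hour gap → hour 15). Taking the maximum gives a start of hour 21, and it finishes at 21 + 4 = hour 25.
The earliest everything can be done is hour 25, which is after the deadline of 23, so it is not possible.

No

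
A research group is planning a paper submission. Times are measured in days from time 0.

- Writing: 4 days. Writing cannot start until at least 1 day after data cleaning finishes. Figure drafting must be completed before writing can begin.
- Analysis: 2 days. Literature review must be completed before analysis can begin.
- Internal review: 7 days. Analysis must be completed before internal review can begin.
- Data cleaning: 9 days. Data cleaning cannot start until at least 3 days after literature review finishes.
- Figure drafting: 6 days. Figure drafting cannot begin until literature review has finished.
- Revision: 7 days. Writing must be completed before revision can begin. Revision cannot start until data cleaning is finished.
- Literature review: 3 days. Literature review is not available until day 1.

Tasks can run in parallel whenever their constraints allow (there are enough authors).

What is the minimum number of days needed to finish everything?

28

Literature review cannot begin until its own release at day 1. It runs from day 1 to 1 + 3 = day 4.
Figure drafting cannot begin until literature review (finishes day 4). It runs from day 4 to 4 + 6 = day 10.
Analysis waits on literature review (finishes day 4), so it starts at day 4 and finishes at 4 + 2 = day 6.
After analysis (finishes day 6), internal review can start at day 6 and finishes at day 13.
After literature review (finishes day 4, plus 3-day gap → day 7), data cleaning can start at day 7 and finishes at day 16.
Writing needs all of data cleaning (finishes day 16, plus 1-day gap → day 17); figure drafting (finishes day 10). That puts its earliest start at day 17; it finishes at 17 + 4 = day 21.
Revision has to wait for writing (finishes day 21); data cleaning (finishes day 16). The latest of these is day 21, so revision runs day 21 to 21 + 7 = day 28.
All tasks are finished once the last one completes. Finish times: Literature review at 4, Data cleaning at 16, Analysis at 6, Figure drafting at 10, Writing at 21, Internal review at 13, Revision at 28. The latest is day 28.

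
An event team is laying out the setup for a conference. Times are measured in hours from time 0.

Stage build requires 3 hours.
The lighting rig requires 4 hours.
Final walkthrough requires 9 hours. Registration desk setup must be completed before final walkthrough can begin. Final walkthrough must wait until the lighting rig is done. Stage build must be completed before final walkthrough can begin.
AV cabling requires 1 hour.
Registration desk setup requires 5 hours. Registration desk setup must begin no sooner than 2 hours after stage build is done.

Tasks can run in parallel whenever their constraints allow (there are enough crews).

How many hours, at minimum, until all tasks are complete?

19

AV cabling has no prerequisites, so it starts at hour 0 and finishes at hour 1.
Nothing blocks the lighting rig, so it runs from hour 0 to hour 4.
Stage build has no prerequisites, so it starts at hour 0 and finishes at hour 3.
After stage build (finishes hour 3, plus 2-hour gap → hour 5), registration desk setup can start at hour 5 and finishes at hour 10.
Final walkthrough has to wait for registration desk setup (finishes hour 10); the lighting rig (finishes hour 4); stage build (finishes hour 3). The latest of these is hour 10, so final walkthrough runs hour 10 to 10 + 9 = hour 19.
All tasks are finished once the last one completes. Finish times: Stage build at 3, The lighting rig at 4, AV cabling at 1, Registration desk setup at 10, Final walkthrough at 19. The latest is hour 19.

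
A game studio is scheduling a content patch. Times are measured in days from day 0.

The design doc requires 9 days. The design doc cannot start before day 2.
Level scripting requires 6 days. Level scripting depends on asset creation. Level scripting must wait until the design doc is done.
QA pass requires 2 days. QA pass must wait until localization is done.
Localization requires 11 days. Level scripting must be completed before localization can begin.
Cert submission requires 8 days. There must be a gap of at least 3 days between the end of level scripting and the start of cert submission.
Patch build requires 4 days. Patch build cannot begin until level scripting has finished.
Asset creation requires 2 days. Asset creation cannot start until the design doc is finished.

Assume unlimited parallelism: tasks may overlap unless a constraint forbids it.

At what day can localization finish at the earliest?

30

The design doc waits on its own release at day 2, so it starts at day 2 and finishes at 2 + 9 = day 11.
Asset creation cannot begin until the design doc (finishes day 11). It runs from day 11 to 11 + 2 = day 13.
Level scripting has to wait for asset creation (finishes day 13); the design doc (finishes day 11). The latest of these is day 13, so level scripting runs day 13 to 13 + 6 = day 19.
Localization cannot begin until level scripting (finishes day 19). It runs from day 19 to 19 + 11 = day 30.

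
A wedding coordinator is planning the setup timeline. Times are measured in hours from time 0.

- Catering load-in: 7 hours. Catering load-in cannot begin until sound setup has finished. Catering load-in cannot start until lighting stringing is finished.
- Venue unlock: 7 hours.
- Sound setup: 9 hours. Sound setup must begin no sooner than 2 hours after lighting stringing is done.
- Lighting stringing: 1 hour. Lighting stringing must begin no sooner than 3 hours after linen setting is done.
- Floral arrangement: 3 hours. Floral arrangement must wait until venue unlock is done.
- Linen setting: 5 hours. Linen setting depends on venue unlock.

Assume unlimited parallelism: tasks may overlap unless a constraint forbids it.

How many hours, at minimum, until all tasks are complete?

Nothing blocks venue unlock, so it runs from hour 0 to hour 7.
Floral arrangement cannot begin until venue unlock (finishes hour 7). It runs from hour 7 to 7 + 3 = hour 10.
After venue unlock (finishes hour 7), linen setting can start at hour 7 and finishes at hour 12.
After linen setting (finishes hour 12, plus 3-hour gap → hour 15), lighting stringing can start at hour 15 and finishes at hour 16.
Sound setup waits on lighting stringing (finishes hour 16, plus 2-hour gap → hour 18), so it starts at hour 18 and finishes at 18 + 9 = hour 27.
For catering load-in: sound setup (finishes hour 27); lighting stringing (finishes hour 16). Taking the maximum gives a start of hour 27, and it finishes at 27 + 7 = hour 34.
All tasks are finished once the last one completes. Finish times: Venue unlock at 7, Linen setting at 12, Floral arrangement at 10, Lighting stringing at 16, Sound setup at 27, Catering load-in at 34. The latest is hour 34.

34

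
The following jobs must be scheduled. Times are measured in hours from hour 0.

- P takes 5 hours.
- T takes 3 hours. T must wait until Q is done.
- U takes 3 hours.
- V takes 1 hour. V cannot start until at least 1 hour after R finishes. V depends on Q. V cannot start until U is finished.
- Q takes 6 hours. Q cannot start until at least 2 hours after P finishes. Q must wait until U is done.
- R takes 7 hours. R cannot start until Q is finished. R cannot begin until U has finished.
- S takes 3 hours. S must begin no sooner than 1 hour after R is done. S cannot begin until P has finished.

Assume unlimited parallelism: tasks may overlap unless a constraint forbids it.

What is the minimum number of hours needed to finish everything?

24

U has no prerequisites, so it starts at hour 0 and finishes at hour 3.
P can start immediately at hour 0; it finishes at hour 5.
For Q: P (finishes hour 5, plus 2-hour gap → hour 7); U (finishes hour 3). Taking the maximum gives a start of hour 7, and it finishes at 7 + 6 = hour 13.
T waits on Q (finishes hour 13), so it starts at hour 13 and finishes at 13 + 3 = hour 16.
For R: Q (finishes hour 13); U (finishes hour 3). Taking the maximum gives a start of hour 13, and it finishes at 13 + 7 = hour 20.
For V: R (finishes hour 20, plus 1-hour gap → hour 21); Q (finishes hour 13); U (finishes hour 3). Taking the maximum gives a start of hour 21, and it finishes at 21 + 1 = hour 22.
S has to wait for R (finishes hour 20, plus 1-hour gap → hour 21); P (finishes hour 5). The latest of these is hour 21, so S runs hour 21 to 21 + 3 = hour 24.
All tasks are finished once the last one completes. Finish times: P at 5, Q at 13, R at 20, S at 24, T at 16, U at 3, V at 22. The latest is hour 24.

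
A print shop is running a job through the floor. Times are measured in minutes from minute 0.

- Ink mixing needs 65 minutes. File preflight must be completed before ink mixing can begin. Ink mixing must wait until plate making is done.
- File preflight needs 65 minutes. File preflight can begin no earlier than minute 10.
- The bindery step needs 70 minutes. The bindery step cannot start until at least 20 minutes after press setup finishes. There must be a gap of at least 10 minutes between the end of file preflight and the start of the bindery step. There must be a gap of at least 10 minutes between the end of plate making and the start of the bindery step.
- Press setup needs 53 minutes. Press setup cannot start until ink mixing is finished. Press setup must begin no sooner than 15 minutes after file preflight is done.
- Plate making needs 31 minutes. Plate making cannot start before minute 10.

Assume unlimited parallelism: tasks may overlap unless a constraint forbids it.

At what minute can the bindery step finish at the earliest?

283

After its own release at minute 10, plate making can start at minute 10 and finishes at minute 41.
After its own release at minute 10, file preflight can start at minute 10 and finishes at minute 75.
Ink mixing needs all of file preflight (finishes minute 75); plate making (finishes minute 41). That puts its earliest start at minute 75; it finishes at 75 + 65 = minute 140.
Press setup has to wait for ink mixing (finishes minute 140); file preflight (finishes minute 75, plus 15-minute gap → minute 90). The latest of these is minute 140, so press setup runs minute 140 to 140 + 53 = minute 193.
The bindery step has to wait for press setup (finishes minute 193, plus 20-minute gap → minute 213); file preflight (finishes minute 75, plus 10-minute gap → minute 85); plate making (finishes minute 41, plus 10-minute gap → minute 51). The latest of these is minute 213, so the bindery step runs minute 213 to 213 + 70 = minute 283.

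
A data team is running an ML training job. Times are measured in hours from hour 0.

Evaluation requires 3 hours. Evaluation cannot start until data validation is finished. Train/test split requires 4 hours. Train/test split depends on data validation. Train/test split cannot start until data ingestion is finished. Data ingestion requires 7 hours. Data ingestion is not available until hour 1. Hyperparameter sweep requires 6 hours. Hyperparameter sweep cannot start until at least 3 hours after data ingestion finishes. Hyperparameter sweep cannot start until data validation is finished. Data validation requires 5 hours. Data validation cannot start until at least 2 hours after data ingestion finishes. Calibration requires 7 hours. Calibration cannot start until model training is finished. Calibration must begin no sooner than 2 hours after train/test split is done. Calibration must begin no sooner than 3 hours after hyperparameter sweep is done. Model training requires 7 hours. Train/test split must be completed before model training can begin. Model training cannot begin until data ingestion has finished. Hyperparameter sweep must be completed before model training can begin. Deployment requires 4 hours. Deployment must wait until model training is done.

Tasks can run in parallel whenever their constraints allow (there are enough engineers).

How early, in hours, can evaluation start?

15

Data ingestion waits on its own release at hour 1, so it starts at hour 1 and finishes at 1 + 7 = hour 8.
Data validation cannot begin until data ingestion (finishes hour 8, plus 2-hour gap → hour 10). It runs from hour 10 to 10 + 5 = hour 15.
Evaluation waits on data validation (finishes hour 15), so the earliest it can start is hour 15.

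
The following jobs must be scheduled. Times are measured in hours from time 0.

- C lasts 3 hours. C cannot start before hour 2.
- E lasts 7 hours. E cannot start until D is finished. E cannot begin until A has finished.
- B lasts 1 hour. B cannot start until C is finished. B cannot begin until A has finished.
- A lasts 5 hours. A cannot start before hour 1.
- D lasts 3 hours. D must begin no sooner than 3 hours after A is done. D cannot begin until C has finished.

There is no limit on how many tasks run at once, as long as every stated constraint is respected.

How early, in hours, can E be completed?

19

C waits on its own release at hour 2, so it starts at hour 2 and finishes at 2 + 3 = hour 5.
A waits on its own release at hour 1, so it starts at hour 1 and finishes at 1 + 5 = hour 6.
For D: A (finishes hour 6, plus 3-hour gap → hour 9); C (finishes hour 5). Taking the maximum gives a start of hour 9, and it finishes at 9 + 3 = hour 12.
E needs all of D (finishes hour 12); A (finishes hour 6). That puts its earliest start at hour 12; it finishes at 12 + 7 = hour 19.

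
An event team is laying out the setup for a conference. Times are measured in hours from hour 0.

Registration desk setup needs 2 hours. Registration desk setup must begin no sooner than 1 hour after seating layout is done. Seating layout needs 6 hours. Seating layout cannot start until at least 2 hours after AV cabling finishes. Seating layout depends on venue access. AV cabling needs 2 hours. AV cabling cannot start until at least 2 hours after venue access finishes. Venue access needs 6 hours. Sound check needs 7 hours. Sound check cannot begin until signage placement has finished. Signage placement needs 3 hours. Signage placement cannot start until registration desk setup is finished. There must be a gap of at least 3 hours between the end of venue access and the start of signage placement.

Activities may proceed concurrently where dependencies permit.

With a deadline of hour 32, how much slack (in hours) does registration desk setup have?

Venue access can start immediately at hour 0; it finishes at hour 6.
After venue access (finishes hour 6, plus 2-hour gap → hour 8), AV cabling can start at hour 8 and finishes at hour 10.
Seating layout has to wait for AV cabling (finishes hour 10, plus 2-hour gap → hour 12); venue access (finishes hour 6). The latest of these is hour 12, so seating layout runs hour 12 to 12 + 6 = hour 18.
Registration desk setup cannot begin until seating layout (finishes hour 18, plus 1-hour gap → hour 19). It runs from hour 19 to 19 + 2 = hour 21.

Working backward from the deadline:
Sound check must finish by hour 32; it takes 7 hours, so it must start by 32 − 7 = hour 25.
Signage placement must finish before sound check (must start by hour 25). With a 3-hour duration, signage placement must start by 25 − 3 = hour 22.
Registration desk setup must finish before signage placement (must start by hour 22). With a 2-hour duration, registration desk setup must start by 22 − 2 = hour 20.
So registration desk setup can start as early as hour 19 and as late as hour 20, giving 20 − 19 = 1 hour of slack.

1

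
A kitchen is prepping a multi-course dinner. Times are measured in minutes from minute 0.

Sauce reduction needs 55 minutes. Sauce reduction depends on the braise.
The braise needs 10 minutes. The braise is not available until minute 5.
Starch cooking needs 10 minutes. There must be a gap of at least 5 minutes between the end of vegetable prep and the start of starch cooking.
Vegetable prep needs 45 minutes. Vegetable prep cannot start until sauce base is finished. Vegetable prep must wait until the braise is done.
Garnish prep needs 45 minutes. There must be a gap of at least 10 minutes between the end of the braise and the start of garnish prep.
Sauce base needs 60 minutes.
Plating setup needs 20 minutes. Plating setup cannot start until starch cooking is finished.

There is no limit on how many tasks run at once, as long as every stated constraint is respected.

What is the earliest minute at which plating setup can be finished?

The braise waits on its own release at minute 5, so it starts at minute 5 and finishes at 5 + 10 = minute 15.
Sauce base can start immediately at minute 0; it finishes at minute 60.
For vegetable prep: sauce base (finishes minute 60); the braise (finishes minute 15). Taking the maximum gives a start of minute 60, and it finishes at 60 + 45 = minute 105.
Starch cooking cannot begin until vegetable prep (finishes minute 105, plus 5-minute gap → minute 110). It runs from minute 110 to 110 + 10 = minute 120.
Plating setup cannot begin until starch cooking (finishes minute 120). It runs from minute 120 to 120 + 20 = minute 140.

140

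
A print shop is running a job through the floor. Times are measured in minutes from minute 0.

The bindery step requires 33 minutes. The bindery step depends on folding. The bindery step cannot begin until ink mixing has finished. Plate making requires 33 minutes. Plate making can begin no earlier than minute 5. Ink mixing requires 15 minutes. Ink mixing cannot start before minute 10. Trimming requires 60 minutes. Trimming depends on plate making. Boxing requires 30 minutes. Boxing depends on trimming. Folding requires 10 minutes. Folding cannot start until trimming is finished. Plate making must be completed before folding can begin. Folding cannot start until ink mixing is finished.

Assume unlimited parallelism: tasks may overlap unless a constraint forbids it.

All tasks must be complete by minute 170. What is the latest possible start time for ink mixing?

The bindery step must finish by minute 170; it takes 33 minutes, so it must start by 170 − 33 = minute 137.
Folding feeds into the bindery step (must start by minute 137); so folding must finish by minute 137 and therefore start by minute 127.
For ink mixing: folding (must start by minute 127); the bindery step (must start by minute 137). The most restrictive is minute 127; with a 15-minute duration, ink mixing must start by minute 112.

112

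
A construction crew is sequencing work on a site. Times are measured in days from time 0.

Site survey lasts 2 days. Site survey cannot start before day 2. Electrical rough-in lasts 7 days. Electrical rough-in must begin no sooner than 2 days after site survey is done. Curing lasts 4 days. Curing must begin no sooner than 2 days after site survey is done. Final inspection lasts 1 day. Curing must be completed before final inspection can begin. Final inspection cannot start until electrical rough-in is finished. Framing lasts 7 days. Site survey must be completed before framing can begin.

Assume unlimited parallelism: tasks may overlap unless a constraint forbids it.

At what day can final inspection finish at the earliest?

Site survey waits on its own release at day 2, so it starts at day 2 and finishes at 2 + 2 = day 4.
After site survey (finishes day 4, plus 2-day gap → day 6), electrical rough-in can start at day 6 and finishes at day 13.
After site survey (finishes day 4, plus 2-day gap → day 6), curing can start at day 6 and finishes at day 10.
Final inspection cannot start until curing (finishes day 10); electrical rough-in (finishes day 13). The controlling bound is day 13, so final inspection finishes at 13 + 1 = day 14.

14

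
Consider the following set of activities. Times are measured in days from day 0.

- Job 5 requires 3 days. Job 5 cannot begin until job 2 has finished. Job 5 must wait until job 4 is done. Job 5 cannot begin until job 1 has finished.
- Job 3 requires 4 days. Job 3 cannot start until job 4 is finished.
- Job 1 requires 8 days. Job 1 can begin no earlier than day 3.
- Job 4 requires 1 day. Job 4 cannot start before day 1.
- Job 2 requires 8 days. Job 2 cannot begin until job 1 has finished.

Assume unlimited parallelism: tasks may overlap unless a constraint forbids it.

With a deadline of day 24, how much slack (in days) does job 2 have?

2

Job 1 cannot begin until its own release at day 3. It runs from day 3 to 3 + 8 = day 11.
After job 1 (finishes day 11), job 2 can start at day 11 and finishes at day 19.

Working backward from the deadline:
Job 5 has no dependents, so it just needs to finish by day 24. Starting by 24 − 3 = day 21 achieves that.
Job 2 must finish before job 5 (must start by day 21). With an 8-day duration, job 2 must start by 21 − 8 = day 13.
So job 2 can start as early as day 11 and as late as day 13, giving 13 − 11 = 2 days of slack.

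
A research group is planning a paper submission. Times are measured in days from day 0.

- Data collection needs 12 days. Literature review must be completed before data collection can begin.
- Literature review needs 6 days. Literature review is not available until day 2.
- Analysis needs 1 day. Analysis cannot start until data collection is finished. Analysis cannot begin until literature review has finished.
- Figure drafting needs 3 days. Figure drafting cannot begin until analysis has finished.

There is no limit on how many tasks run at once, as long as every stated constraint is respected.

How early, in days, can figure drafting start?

After its own release at day 2, literature review can start at day 2 and finishes at day 8.
Data collection waits on literature review (finishes day 8), so it starts at day 8 and finishes at 8 + 12 = day 20.
Analysis has to wait for data collection (finishes day 20); literature review (finishes day 8). The latest of these is day 20, so analysis runs day 20 to 20 + 1 = day 21.
Figure drafting waits on analysis (finishes day 21), so the earliest it can start is day 21.

21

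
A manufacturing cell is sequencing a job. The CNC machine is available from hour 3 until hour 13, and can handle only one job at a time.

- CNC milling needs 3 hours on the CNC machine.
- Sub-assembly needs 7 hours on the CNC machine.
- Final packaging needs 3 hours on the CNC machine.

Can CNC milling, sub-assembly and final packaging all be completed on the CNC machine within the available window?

The CNC machine window is 13 − 3 = 10 hours.
Running back to back, the jobs need 3 + 7 + 3 = 13 hours on the CNC machine.
Since 13 > 10, they cannot all fit.

No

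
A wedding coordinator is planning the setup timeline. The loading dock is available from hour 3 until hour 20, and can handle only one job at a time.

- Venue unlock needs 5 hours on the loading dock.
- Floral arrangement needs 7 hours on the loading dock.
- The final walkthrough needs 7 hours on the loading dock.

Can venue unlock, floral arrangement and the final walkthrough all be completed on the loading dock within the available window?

No

The loading dock window is 20 − 3 = 17 hours.
Running back to back, the jobs need 5 + 7 + 7 = 19 hours on the loading dock.
Since 19 > 17, they cannot all fit.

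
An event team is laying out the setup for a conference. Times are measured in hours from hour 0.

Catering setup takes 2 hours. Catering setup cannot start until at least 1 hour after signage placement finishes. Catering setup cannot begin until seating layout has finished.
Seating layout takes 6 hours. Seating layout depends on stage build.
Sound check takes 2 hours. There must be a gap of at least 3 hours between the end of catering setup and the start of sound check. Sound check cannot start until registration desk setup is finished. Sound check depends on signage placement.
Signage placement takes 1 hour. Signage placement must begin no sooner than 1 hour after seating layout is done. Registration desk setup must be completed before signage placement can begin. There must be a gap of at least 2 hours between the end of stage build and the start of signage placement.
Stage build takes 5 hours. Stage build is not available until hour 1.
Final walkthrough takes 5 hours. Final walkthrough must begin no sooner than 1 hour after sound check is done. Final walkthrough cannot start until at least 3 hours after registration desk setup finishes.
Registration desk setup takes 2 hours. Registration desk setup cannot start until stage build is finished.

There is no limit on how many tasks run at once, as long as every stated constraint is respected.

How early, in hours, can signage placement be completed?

14

Stage build cannot begin until its own release at hour 1. It runs from hour 1 to 1 + 5 = hour 6.
Registration desk setup waits on stage build (finishes hour 6), so it starts at hour 6 and finishes at 6 + 2 = hour 8.
After stage build (finishes hour 6), seating layout can start at hour 6 and finishes at hour 12.
Signage placement cannot start until seating layout (finishes hour 12, plus 1-hour gap → hour 13); registration desk setup (finishes hour 8); stage build (finishes hour 6, plus 2-hour gap → hour 8). The controlling bound is hour 13, so signage placement finishes at 13 + 1 = hour 14.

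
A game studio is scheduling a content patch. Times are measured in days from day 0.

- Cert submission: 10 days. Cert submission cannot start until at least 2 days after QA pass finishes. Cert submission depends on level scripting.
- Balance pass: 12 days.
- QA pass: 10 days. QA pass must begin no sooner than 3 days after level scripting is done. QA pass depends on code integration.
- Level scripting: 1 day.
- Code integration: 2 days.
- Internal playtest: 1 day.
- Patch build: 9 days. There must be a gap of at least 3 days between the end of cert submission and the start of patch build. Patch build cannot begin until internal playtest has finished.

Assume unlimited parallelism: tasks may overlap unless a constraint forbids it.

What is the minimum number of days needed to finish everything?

Balance pass has no prerequisites, so it starts at day 0 and finishes at day 12.
Internal playtest has no prerequisites, so it starts at day 0 and finishes at day 1.
Code integration can start immediately at day 0; it finishes at day 2.
Level scripting has no prerequisites, so it starts at day 0 and finishes at day 1.
QA pass cannot start until level scripting (finishes day 1, plus 3-day gap → day 4); code integration (finishes day 2). The controlling bound is day 4, so QA pass finishes at 4 + 10 = day 14.
Cert submission has to wait for QA pass (finishes day 14, plus 2-day gap → day 16); level scripting (finishes day 1). The latest of these is day 16, so cert submission runs day 16 to 16 + 10 = day 26.
Patch build has to wait for cert submission (finishes day 26, plus 3-day gap → day 29); internal playtest (finishes day 1). The latest of these is day 29, so patch build runs day 29 to 29 + 9 = day 38.
All tasks are finished once the last one completes. Finish times: Level scripting at 1, Code integration at 2, Internal playtest at 1, Balance pass at 12, QA pass at 14, Cert submission at 26, Patch build at 38. The latest is day 38.

38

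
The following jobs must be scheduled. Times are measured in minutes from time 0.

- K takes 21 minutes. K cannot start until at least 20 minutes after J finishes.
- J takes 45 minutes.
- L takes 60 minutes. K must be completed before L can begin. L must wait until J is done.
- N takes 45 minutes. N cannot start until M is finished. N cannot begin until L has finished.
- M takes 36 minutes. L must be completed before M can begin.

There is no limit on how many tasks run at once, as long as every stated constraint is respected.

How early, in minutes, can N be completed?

J has no prerequisites, so it starts at minute 0 and finishes at minute 45.
After J (finishes minute 45, plus 20-minute gap → minute 65), K can start at minute 65 and finishes at minute 86.
L has to wait for K (finishes minute 86); J (finishes minute 45). The latest of these is minute 86, so L runs minute 86 to 86 + 60 = minute 146.
After L (finishes minute 146), M can start at minute 146 and finishes at minute 182.
N has to wait for M (finishes minute 182); L (finishes minute 146). The latest of these is minute 182, so N runs minute 182 to 182 + 45 = minute 227.

227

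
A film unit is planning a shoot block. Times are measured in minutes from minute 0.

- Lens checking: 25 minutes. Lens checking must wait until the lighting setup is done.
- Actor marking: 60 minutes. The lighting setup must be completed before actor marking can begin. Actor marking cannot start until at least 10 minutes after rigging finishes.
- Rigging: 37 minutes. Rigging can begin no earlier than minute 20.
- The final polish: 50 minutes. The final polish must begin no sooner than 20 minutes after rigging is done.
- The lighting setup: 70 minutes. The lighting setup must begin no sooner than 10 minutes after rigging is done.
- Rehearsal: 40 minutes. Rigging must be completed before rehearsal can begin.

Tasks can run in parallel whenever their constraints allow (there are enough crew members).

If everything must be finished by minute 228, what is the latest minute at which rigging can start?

51

Nothing follows lens checking; the deadline of minute 228 is its only limit. It must start by 228 − 25 = minute 203.
Actor marking must finish by minute 228; it takes 60 minutes, so it must start by 228 − 60 = minute 168.
The lighting setup must finish in time for lens checking (must start by minute 203); actor marking (must start by minute 168). The tightest is minute 168, so the lighting setup must start by 168 − 70 = minute 98.
Nothing follows rehearsal; the deadline of minute 228 is its only limit. It must start by 228 − 40 = minute 188.
To finish by minute 228, the final polish (duration 50) must start no later than minute 178.
Rigging must finish in time for the lighting setup (must start by minute 98, minus 10-minute gap → minute 88); actor marking (must start by minute 168, minus 10-minute gap → minute 158); rehearsal (must start by minute 188); the final polish (must start by minute 178, minus 20-minute gap → minute 158). The tightest is minute 88, so rigging must start by 88 − 37 = minute 51.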